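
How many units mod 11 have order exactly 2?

1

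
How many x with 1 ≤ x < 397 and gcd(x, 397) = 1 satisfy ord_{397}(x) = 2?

1

φ(397) = 397 − 1 = 396 = 2^2 · 3^2 · 11.
Since (Z/397Z)^× is cyclic of order 396, the number of elements of order d is φ(d) when d | 396 and 0 otherwise.
2 | 396, and φ(2) = 2 − 1 = 1.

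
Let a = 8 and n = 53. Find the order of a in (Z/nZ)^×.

52

By Lagrange's theorem, ord_53(8) divides φ(53) = 53 − 1 = 52 = 2^2 · 13.
Divisors of 52: 1, 2, 4, 13, 26, 52.
Test each divisor d:
8^1 ≡ 8
8^2 ≡ 11
8^4 ≡ 15
8^13 ≡ 23
8^26 ≡ 52
8^52 ≡ 1
The smallest such exponent is 52, so the order of 8 is 52.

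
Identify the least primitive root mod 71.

φ(71) = 71 − 1 = 70 = 2 · 5 · 7.
g is a primitive root iff g^(70/q) ≢ 1 (mod 71) for each prime q ∈ {2, 5, 7}.
g = 2: 2^35 ≡ 1 — hits 1, so not a primitive root.
g = 3: 3^35 ≡ 1 — hits 1, so not a primitive root.
g = 4: 4^35 ≡ 1 — hits 1, so not a primitive root.
g = 5: 5^35 ≡ 1 — hits 1, so not a primitive root.
g = 6: 6^35 ≡ 1 — hits 1, so not a primitive root.
g = 7: 7^35 ≡ 70; 7^14 ≡ 54; 7^10 ≡ 45 — none is 1, so 7 is a primitive root.
So 7 is the smallest generator of (Z/71Z)^×.

7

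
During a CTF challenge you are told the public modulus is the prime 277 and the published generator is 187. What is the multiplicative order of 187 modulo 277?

138

By Lagrange's theorem, ord_277(187) divides φ(277) = 277 − 1 = 276 = 2^2 · 3 · 23.
Divisors of 276: 1, 2, 3, 4, 6, 12, 23, 46, 69, 92, 138, 276.
Compute 187^d (mod 277) for the divisors d until we hit 1:
187^1 ≡ 187
187^2 ≡ 67
187^3 ≡ 64
187^4 ≡ 57
187^6 ≡ 218
187^12 ≡ 157
187^23 ≡ 117
187^46 ≡ 116
187^69 ≡ 276
187^92 ≡ 160
187^138 ≡ 1
The smallest such exponent is 138, so the order of 187 is 138.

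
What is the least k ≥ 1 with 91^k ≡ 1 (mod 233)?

58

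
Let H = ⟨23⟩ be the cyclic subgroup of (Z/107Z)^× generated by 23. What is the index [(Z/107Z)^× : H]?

By Lagrange's theorem, ord_107(23) divides φ(107) = 107 − 1 = 106 = 2 · 53.
Divisors of 106: 1, 2, 53, 106.
Evaluate successive powers at the divisors of 106:
23^1 ≡ 23 (mod 107)
23^2 ≡ 101 (mod 107)
23^53 ≡ 1 (mod 107) ✓
Thus |⟨23⟩| = ord(23) = 53.
The index is φ(107) / ord(23) = 106 / 53 = 2.

2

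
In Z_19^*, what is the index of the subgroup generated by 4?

By Lagrange's theorem, ord_19(4) divides φ(19) = 19 − 1 = 18 = 2 · 3^2.
Divisors of 18: 1, 2, 3, 6, 9, 18.
Test each divisor d:
4^1 ≡ 4 (mod 19)
4^2 ≡ 16 (mod 19)
4^3 ≡ 7 (mod 19)
4^6 ≡ 11 (mod 19)
4^9 ≡ 1 (mod 19) ✓
The order of 4 is 9, so the subgroup it generates has 9 elements.
Index = |(Z/19Z)^×| / |⟨4⟩| = 18 / 9 = 2.

2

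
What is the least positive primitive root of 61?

φ(61) = 61 − 1 = 60 = 2^2 · 3 · 5.
Test candidates g = 2, 3, … against the prime factors q ∈ {2, 3, 5} of φ(61): g is a generator iff g^(60/q) ≢ 1 for every such q.
g = 2: 2^30 ≡ 60; 2^20 ≡ 47; 2^12 ≡ 9 — none is 1, so 2 is a primitive root.
So 2 is the smallest generator of (Z/61Z)^×.

2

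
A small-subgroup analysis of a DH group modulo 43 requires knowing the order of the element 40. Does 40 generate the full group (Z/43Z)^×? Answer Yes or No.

φ(43) = 43 − 1 = 42 = 2 · 3 · 7.
It suffices to check that the order of 40 is not a proper divisor of 42: compute 40^(42/q) for q ∈ {2, 3, 7}.
40^21 ≡ 1 (mod 43)  [q = 2: ≡ 1 ✗]
40^14 ≡ 36 (mod 43)  [q = 3: ≢ 1 ✓]
40^6 ≡ 41 (mod 43)  [q = 7: ≢ 1 ✓]
The check at q = 2 fails, so 40 generates a proper subgroup.

No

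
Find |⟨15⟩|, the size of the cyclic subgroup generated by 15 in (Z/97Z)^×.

Since 15 ∈ (Z/97Z)^×, its order divides φ(97) = 97 − 1 = 96 = 2^5 · 3.
Divisors of 96: 1, 2, 3, 4, 6, 8, 12, 16, 24, 32, 48, 96.
Compute 15^d (mod 97) for the divisors d until we hit 1:
15^1 ≡ 15
15^2 ≡ 31
15^3 ≡ 77
15^4 ≡ 88
15^6 ≡ 12
15^8 ≡ 81
15^12 ≡ 47
15^16 ≡ 62
15^24 ≡ 75
15^32 ≡ 61
15^48 ≡ 96
15^96 ≡ 1
Hence ord(15) = 96.

96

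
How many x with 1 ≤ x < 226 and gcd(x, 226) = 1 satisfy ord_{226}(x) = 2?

φ(226) = φ(2)·φ(113) = 1·112 = 112 = 2^4 · 7.
(Z/226Z)^× is cyclic (|G| = 112); a cyclic group of order m has exactly φ(d) elements of each order d | m, and none otherwise.
2 | 112, and φ(2) = 2 − 1 = 1.

1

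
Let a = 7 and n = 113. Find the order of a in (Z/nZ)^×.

14

Since 7 ∈ (Z/113Z)^×, its order divides φ(113) = 113 − 1 = 112 = 2^4 · 7.
Divisors of 112: 1, 2, 4, 7, 8, 14, 16, 28, 56, 112.
Compute 7^d (mod 113) for the divisors d until we hit 1:
7^1 ≡ 7 (mod 113)
7^2 ≡ 49 (mod 113)
7^4 ≡ 28 (mod 113)
7^7 ≡ 112 (mod 113)
7^8 ≡ 106 (mod 113)
7^14 ≡ 1 (mod 113) ✓
So ord_113(7) = 14.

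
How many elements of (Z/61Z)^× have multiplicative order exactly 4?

2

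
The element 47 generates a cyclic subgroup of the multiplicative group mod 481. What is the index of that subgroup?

By Lagrange's theorem, ord_481(47) divides φ(481) = φ(13·37) = (13−1)·(37−1) = 12·36 = 432 = 2^4 · 3^3.
Divisors of 432: 1, 2, 3, 4, 6, 8, 9, 12, 16, 18, 24, 27, 36, 48, 54, 72, 108, 144, 216, 432.
Compute 47^d (mod 481) for the divisors d until we hit 1:
47^1 ≡ 47 (mod 481)
47^2 ≡ 285 (mod 481)
47^3 ≡ 408 (mod 481)
47^4 ≡ 417 (mod 481)
47^6 ≡ 38 (mod 481)
47^8 ≡ 248 (mod 481)
47^9 ≡ 112 (mod 481)
47^12 ≡ 1 (mod 481) ✓
Thus |⟨47⟩| = ord(47) = 12.
Index = |(Z/481Z)^×| / |⟨47⟩| = 432 / 12 = 36.

36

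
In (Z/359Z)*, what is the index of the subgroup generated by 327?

1

The order of 327 must divide φ(359) = 359 − 1 = 358 = 2 · 179.
Divisors of 358: 1, 2, 179, 358.
Compute 327^d (mod 359) for the divisors d until we hit 1:
327^1 ≡ 327
327^2 ≡ 306
327^179 ≡ 358
327^358 ≡ 1
The order of 327 is 358, so the subgroup it generates has 358 elements.
The index is φ(359) / ord(327) = 358 / 358 = 1.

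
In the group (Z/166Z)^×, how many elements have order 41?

40

φ(166) = φ(2)·φ(83) = 1·82 = 82 = 2 · 41.
(Z/166Z)^× is cyclic (|G| = 82); a cyclic group of order m has exactly φ(d) elements of each order d | m, and none otherwise.
41 | 82, and φ(41) = 41 − 1 = 40.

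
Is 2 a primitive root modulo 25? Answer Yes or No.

Yes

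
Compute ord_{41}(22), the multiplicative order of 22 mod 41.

40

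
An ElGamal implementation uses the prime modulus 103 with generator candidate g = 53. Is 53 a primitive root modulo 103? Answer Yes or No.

φ(103) = 103 − 1 = 102 = 2 · 3 · 17.
An element g generates (Z/103Z)^× iff g^(102/q) ≢ 1 (mod 103) for each prime q ∈ {2, 3, 17}.
53^51 ≡ 102 (mod 103)  [q = 2: ≢ 1 ✓]
53^34 ≡ 56 (mod 103)  [q = 3: ≢ 1 ✓]
53^6 ≡ 13 (mod 103)  [q = 17: ≢ 1 ✓]
All checks pass, so 53 has order 102 and is a primitive root modulo 103.

Yes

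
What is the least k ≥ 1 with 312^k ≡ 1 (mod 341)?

5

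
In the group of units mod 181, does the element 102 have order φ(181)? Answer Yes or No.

No

φ(181) = 181 − 1 = 180 = 2^2 · 3^2 · 5.
Test 102^(180/q) mod 181 for each prime factor q of 180:
102^90 ≡ 1 (mod 181)  [q = 2: ≡ 1 ✗]
102^60 ≡ 48 (mod 181)  [q = 3: ≢ 1 ✓]
102^36 ≡ 42 (mod 181)  [q = 5: ≢ 1 ✓]
The check at q = 2 fails, so 102 generates a proper subgroup.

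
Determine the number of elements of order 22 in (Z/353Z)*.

10

φ(353) = 353 − 1 = 352 = 2^5 · 11.
In a cyclic group of order 352, there are φ(d) elements of order d for each divisor d of 352, and zero for non-divisors.
22 = 2 · 11 divides 352, and φ(22) = 10.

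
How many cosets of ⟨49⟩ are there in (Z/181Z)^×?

30

ord(49) | φ(181) = 181 − 1 = 180 = 2^2 · 3^2 · 5.
Divisors of 180: 1, 2, 3, 4, 5, 6, 9, 10, 12, 15, 18, 20, 30, 36, 45, 60, 90, 180.
Evaluate successive powers at the divisors of 180:
49^1 ≡ 49 (mod 181)
49^2 ≡ 48 (mod 181)
49^3 ≡ 180 (mod 181)
49^4 ≡ 132 (mod 181)
49^5 ≡ 133 (mod 181)
49^6 ≡ 1 (mod 181) ✓
The order of 49 is 6, so the subgroup it generates has 6 elements.
Index = |(Z/181Z)^×| / |⟨49⟩| = 180 / 6 = 30.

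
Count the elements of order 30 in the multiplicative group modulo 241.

φ(241) = 241 − 1 = 240 = 2^4 · 3 · 5.
Since (Z/241Z)^× is cyclic of order 240, the number of elements of order d is φ(d) when d | 240 and 0 otherwise.
30 = 2 · 3 · 5 divides 240, and φ(30) = 8.

8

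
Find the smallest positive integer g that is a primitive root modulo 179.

φ(179) = 179 − 1 = 178 = 2 · 89.
g is a primitive root iff g^(178/q) ≢ 1 (mod 179) for each prime q ∈ {2, 89}.
g = 2: 2^89 ≡ 178; 2^2 ≡ 4 — none is 1, so 2 is a primitive root.
The smallest primitive root modulo 179 is 2.

2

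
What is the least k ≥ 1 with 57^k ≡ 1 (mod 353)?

352

By Lagrange's theorem, ord_353(57) divides φ(353) = 353 − 1 = 352 = 2^5 · 11.
Divisors of 352: 1, 2, 4, 8, 11, 16, 22, 32, 44, 88, 176, 352.
Test each divisor d:
57^1 ≡ 57 (mod 353)
57^2 ≡ 72 (mod 353)
57^4 ≡ 242 (mod 353)
57^8 ≡ 319 (mod 353)
57^11 ≡ 252 (mod 353)
57^16 ≡ 97 (mod 353)
57^22 ≡ 317 (mod 353)
57^32 ≡ 231 (mod 353)
57^44 ≡ 237 (mod 353)
57^88 ≡ 42 (mod 353)
57^176 ≡ 352 (mod 353)
57^352 ≡ 1 (mod 353) ✓
So ord_353(57) = 352.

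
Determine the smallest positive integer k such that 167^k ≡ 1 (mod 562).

Since 167 ∈ (Z/562Z)^×, its order divides φ(562) = φ(2)·φ(281) = 1·280 = 280 = 2^3 · 5 · 7.
Divisors of 280: 1, 2, 4, 5, 7, 8, 10, 14, 20, 28, 35, 40, 56, 70, 140, 280.
Check 167^d mod 562 for each divisor in increasing order:
167^1 ≡ 167
167^2 ≡ 351
167^4 ≡ 123
167^5 ≡ 309
167^7 ≡ 555
167^8 ≡ 517
167^10 ≡ 503
167^14 ≡ 49
167^20 ≡ 109
167^28 ≡ 153
167^35 ≡ 53
167^40 ≡ 79
167^56 ≡ 367
167^70 ≡ 561
167^140 ≡ 1
Hence ord(167) = 140.

140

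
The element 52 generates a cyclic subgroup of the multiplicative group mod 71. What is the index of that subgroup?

1

By Lagrange's theorem, ord_71(52) divides φ(71) = 71 − 1 = 70 = 2 · 5 · 7.
Divisors of 70: 1, 2, 5, 7, 10, 14, 35, 70.
Compute 52^d (mod 71) for the divisors d until we hit 1:
52^1 ≡ 52
52^2 ≡ 6
52^5 ≡ 26
52^7 ≡ 14
52^10 ≡ 37
52^14 ≡ 54
52^35 ≡ 70
52^70 ≡ 1
Thus |⟨52⟩| = ord(52) = 70.
[(Z/71Z)^× : ⟨52⟩] = 70/70 = 1.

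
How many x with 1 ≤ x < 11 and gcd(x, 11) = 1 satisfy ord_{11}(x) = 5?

4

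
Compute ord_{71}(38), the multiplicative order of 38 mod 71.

35

Since 38 ∈ (Z/71Z)^×, its order divides φ(71) = 71 − 1 = 70 = 2 · 5 · 7.
Divisors of 70: 1, 2, 5, 7, 10, 14, 35, 70.
Compute 38^d (mod 71) for the divisors d until we hit 1:
38^1 ≡ 38
38^2 ≡ 24
38^5 ≡ 20
38^7 ≡ 54
38^10 ≡ 45
38^14 ≡ 5
38^35 ≡ 1
The smallest such exponent is 35, so the order of 38 is 35.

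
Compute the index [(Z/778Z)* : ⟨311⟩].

2

Since 311 ∈ (Z/778Z)^×, its order divides φ(778) = φ(2)·φ(389) = 1·388 = 388 = 2^2 · 97.
Divisors of 388: 1, 2, 4, 97, 194, 388.
Compute 311^d (mod 778) for the divisors d until we hit 1:
311^1 ≡ 311 (mod 778)
311^2 ≡ 249 (mod 778)
311^4 ≡ 539 (mod 778)
311^97 ≡ 777 (mod 778)
311^194 ≡ 1 (mod 778) ✓
So ord_778(311) = 194, hence |⟨311⟩| = 194.
Index = |(Z/778Z)^×| / |⟨311⟩| = 388 / 194 = 2.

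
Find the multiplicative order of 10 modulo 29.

The order of 10 must divide φ(29) = 29 − 1 = 28 = 2^2 · 7.
Divisors of 28: 1, 2, 4, 7, 14, 28.
Check 10^d mod 29 for each divisor in increasing order:
10^1 ≡ 10
10^2 ≡ 13
10^4 ≡ 24
10^7 ≡ 17
10^14 ≡ 28
10^28 ≡ 1
So ord_29(10) = 28.

28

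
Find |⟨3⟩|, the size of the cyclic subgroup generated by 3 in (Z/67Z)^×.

The order of 3 must divide φ(67) = 67 − 1 = 66 = 2 · 3 · 11.
Divisors of 66: 1, 2, 3, 6, 11, 22, 33, 66.
Compute 3^d (mod 67) for the divisors d until we hit 1:
3^1 ≡ 3 (mod 67)
3^2 ≡ 9 (mod 67)
3^3 ≡ 27 (mod 67)
3^6 ≡ 59 (mod 67)
3^11 ≡ 66 (mod 67)
3^22 ≡ 1 (mod 67) ✓
The smallest such exponent is 22, so the order of 3 is 22.

22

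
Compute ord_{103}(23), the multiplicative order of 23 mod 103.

17

The order of 23 must divide φ(103) = 103 − 1 = 102 = 2 · 3 · 17.
Divisors of 102: 1, 2, 3, 6, 17, 34, 51, 102.
Check 23^d mod 103 for each divisor in increasing order:
23^1 ≡ 23 (mod 103)
23^2 ≡ 14 (mod 103)
23^3 ≡ 13 (mod 103)
23^6 ≡ 66 (mod 103)
23^17 ≡ 1 (mod 103) ✓
So ord_103(23) = 17.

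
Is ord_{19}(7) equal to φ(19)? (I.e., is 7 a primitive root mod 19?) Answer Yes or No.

φ(19) = 19 − 1 = 18 = 2 · 3^2.
Test 7^(18/q) mod 19 for each prime factor q of 18:
7^9 ≡ 1 (mod 19)  [q = 2: ≡ 1 ✗]
7^6 ≡ 1 (mod 19)  [q = 3: ≡ 1 ✗]
The check at q = 2 fails, so 7 generates a proper subgroup.

No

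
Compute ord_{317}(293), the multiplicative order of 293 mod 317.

158

ord(293) | φ(317) = 317 − 1 = 316 = 2^2 · 79.
Divisors of 316: 1, 2, 4, 79, 158, 316.
Evaluate successive powers at the divisors of 316:
293^1 ≡ 293
293^2 ≡ 259
293^4 ≡ 194
293^79 ≡ 316
293^158 ≡ 1
So ord_317(293) = 158.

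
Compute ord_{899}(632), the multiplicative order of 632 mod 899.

210

By Lagrange's theorem, ord_899(632) divides φ(899) = φ(29·31) = (29−1)·(31−1) = 28·30 = 840 = 2^3 · 3 · 5 · 7.
Divisors of 840: 1, 2, 3, 4, 5, 6, 7, 8, 10, 12, 14, 15, 20, 21, 24, 28, 30, 35, 40, 42, 56, 60, 70, 84, 105, 120, 140, 168, 210, 280, 420, 840.
Test each divisor d:
632^1 ≡ 632 (mod 899)
632^2 ≡ 268 (mod 899)
632^3 ≡ 364 (mod 899)
632^4 ≡ 803 (mod 899)
632^5 ≡ 460 (mod 899)
632^6 ≡ 343 (mod 899)
632^7 ≡ 117 (mod 899)
632^8 ≡ 226 (mod 899)
632^10 ≡ 335 (mod 899)
632^12 ≡ 779 (mod 899)
632^14 ≡ 204 (mod 899)
632^15 ≡ 371 (mod 899)
632^20 ≡ 749 (mod 899)
632^21 ≡ 494 (mod 899)
632^24 ≡ 16 (mod 899)
632^28 ≡ 262 (mod 899)
632^30 ≡ 94 (mod 899)
632^35 ≡ 88 (mod 899)
632^40 ≡ 25 (mod 899)
632^42 ≡ 407 (mod 899)
632^56 ≡ 320 (mod 899)
632^60 ≡ 745 (mod 899)
632^70 ≡ 552 (mod 899)
632^84 ≡ 233 (mod 899)
632^105 ≡ 30 (mod 899)
632^120 ≡ 342 (mod 899)
632^140 ≡ 842 (mod 899)
632^168 ≡ 349 (mod 899)
632^210 ≡ 1 (mod 899) ✓
Hence ord(632) = 210.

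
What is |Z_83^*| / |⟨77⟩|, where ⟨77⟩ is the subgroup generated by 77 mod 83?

ord(77) | φ(83) = 83 − 1 = 82 = 2 · 41.
Divisors of 82: 1, 2, 41, 82.
Test each divisor d:
77^1 ≡ 77 (mod 83)
77^2 ≡ 36 (mod 83)
77^41 ≡ 1 (mod 83) ✓
The order of 77 is 41, so the subgroup it generates has 41 elements.
The index is φ(83) / ord(77) = 82 / 41 = 2.

2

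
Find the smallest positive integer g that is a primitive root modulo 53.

2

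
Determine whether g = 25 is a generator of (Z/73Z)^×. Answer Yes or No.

φ(73) = 73 − 1 = 72 = 2^3 · 3^2.
25 is a primitive root mod 73 iff 25^(φ(73)/q) ≢ 1 for every prime q | φ(73), i.e. q ∈ {2, 3}.
25^36 ≡ 1 (mod 73)  [q = 2: ≡ 1 ✗]
25^24 ≡ 64 (mod 73)  [q = 3: ≢ 1 ✓]
Since 25^36 ≡ 1, the order of 25 divides 36 < 72, so 25 is not a primitive root.

No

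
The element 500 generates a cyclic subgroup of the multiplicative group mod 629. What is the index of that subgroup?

4

Since 500 ∈ (Z/629Z)^×, its order divides φ(629) = φ(17·37) = (17−1)·(37−1) = 16·36 = 576 = 2^6 · 3^2.
Divisors of 576: 1, 2, 3, 4, 6, 8, 9, 12, 16, 18, 24, 32, 36, 48, 64, 72, 96, 144, 192, 288, 576.
Evaluate successive powers at the divisors of 576:
500^1 ≡ 500
500^2 ≡ 287
500^3 ≡ 88
500^4 ≡ 599
500^6 ≡ 196
500^8 ≡ 271
500^9 ≡ 265
500^12 ≡ 47
500^16 ≡ 477
500^18 ≡ 406
500^24 ≡ 322
500^32 ≡ 460
500^36 ≡ 38
500^48 ≡ 528
500^64 ≡ 256
500^72 ≡ 186
500^96 ≡ 137
500^144 ≡ 1
Thus |⟨500⟩| = ord(500) = 144.
The index is φ(629) / ord(500) = 576 / 144 = 4.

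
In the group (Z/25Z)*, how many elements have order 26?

φ(25) = φ(5^2) = 5·(5−1) = 20 = 2^2 · 5.
Since (Z/25Z)^× is cyclic of order 20, the number of elements of order d is φ(d) when d | 20 and 0 otherwise.
26 does not divide 20, so no element of (Z/25Z)^× has order 26.

0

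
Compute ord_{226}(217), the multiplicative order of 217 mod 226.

By Lagrange's theorem, ord_226(217) divides φ(226) = φ(2)·φ(113) = 1·112 = 112 = 2^4 · 7.
Divisors of 112: 1, 2, 4, 7, 8, 14, 16, 28, 56, 112.
Compute 217^d (mod 226) for the divisors d until we hit 1:
217^1 ≡ 217 (mod 226)
217^2 ≡ 81 (mod 226)
217^4 ≡ 7 (mod 226)
217^7 ≡ 95 (mod 226)
217^8 ≡ 49 (mod 226)
217^14 ≡ 211 (mod 226)
217^16 ≡ 141 (mod 226)
217^28 ≡ 225 (mod 226)
217^56 ≡ 1 (mod 226) ✓
So ord_226(217) = 56.

56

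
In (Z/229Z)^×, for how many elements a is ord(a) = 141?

0

φ(229) = 229 − 1 = 228 = 2^2 · 3 · 19.
Since (Z/229Z)^× is cyclic of order 228, the number of elements of order d is φ(d) when d | 228 and 0 otherwise.
Since 141 ∤ 228, the count is 0.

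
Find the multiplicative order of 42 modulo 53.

ord(42) | φ(53) = 53 − 1 = 52 = 2^2 · 13.
Divisors of 52: 1, 2, 4, 13, 26, 52.
Test each divisor d:
42^1 ≡ 42 (mod 53)
42^2 ≡ 15 (mod 53)
42^4 ≡ 13 (mod 53)
42^13 ≡ 1 (mod 53) ✓
Hence ord(42) = 13.

13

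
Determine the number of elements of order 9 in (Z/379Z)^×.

φ(379) = 379 − 1 = 378 = 2 · 3^3 · 7.
Since (Z/379Z)^× is cyclic of order 378, the number of elements of order d is φ(d) when d | 378 and 0 otherwise.
9 = 3^2 divides 378, and φ(9) = 6.

6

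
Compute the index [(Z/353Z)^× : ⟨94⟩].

2

ord(94) | φ(353) = 353 − 1 = 352 = 2^5 · 11.
Divisors of 352: 1, 2, 4, 8, 11, 16, 22, 32, 44, 88, 176, 352.
Evaluate successive powers at the divisors of 352:
94^1 ≡ 94
94^2 ≡ 11
94^4 ≡ 121
94^8 ≡ 168
94^11 ≡ 36
94^16 ≡ 337
94^22 ≡ 237
94^32 ≡ 256
94^44 ≡ 42
94^88 ≡ 352
94^176 ≡ 1
So ord_353(94) = 176, hence |⟨94⟩| = 176.
Index = |(Z/353Z)^×| / |⟨94⟩| = 352 / 176 = 2.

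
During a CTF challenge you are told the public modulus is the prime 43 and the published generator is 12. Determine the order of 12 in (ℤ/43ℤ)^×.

42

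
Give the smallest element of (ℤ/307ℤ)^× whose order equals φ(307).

φ(307) = 307 − 1 = 306 = 2 · 3^2 · 17.
Test candidates g = 2, 3, … against the prime factors q ∈ {2, 3, 17} of φ(307): g is a generator iff g^(306/q) ≢ 1 for every such q.
g = 2: 2^153 ≡ 306; 2^102 ≡ 1 — hits 1, so not a primitive root.
g = 3: 3^153 ≡ 306; 3^102 ≡ 1 — hits 1, so not a primitive root.
g = 4: 4^153 ≡ 1 — hits 1, so not a primitive root.
g = 5: 5^153 ≡ 306; 5^102 ≡ 289; 5^18 ≡ 81 — none is 1, so 5 is a primitive root.
So 5 is the smallest generator of (Z/307Z)^×.

5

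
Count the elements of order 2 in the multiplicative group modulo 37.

1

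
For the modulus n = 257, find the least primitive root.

φ(257) = 257 − 1 = 256 = 2^8.
Test candidates g = 2, 3, … against the prime factors q ∈ {2} of φ(257): g is a generator iff g^(256/q) ≢ 1 for every such q.
g = 2: 2^128 ≡ 1 — hits 1, so not a primitive root.
g = 3: 3^128 ≡ 256 — none is 1, so 3 is a primitive root.
The smallest primitive root modulo 257 is 3.

3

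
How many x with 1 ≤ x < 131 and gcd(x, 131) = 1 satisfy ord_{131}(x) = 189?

φ(131) = 131 − 1 = 130 = 2 · 5 · 13.
In a cyclic group of order 130, there are φ(d) elements of order d for each divisor d of 130, and zero for non-divisors.
Since 189 ∤ 130, the count is 0.

0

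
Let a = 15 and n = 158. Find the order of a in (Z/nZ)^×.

26

ord(15) | φ(158) = φ(2)·φ(79) = 1·78 = 78 = 2 · 3 · 13.
Divisors of 78: 1, 2, 3, 6, 13, 26, 39, 78.
Test each divisor d:
15^1 ≡ 15 (mod 158)
15^2 ≡ 67 (mod 158)
15^3 ≡ 57 (mod 158)
15^6 ≡ 89 (mod 158)
15^13 ≡ 157 (mod 158)
15^26 ≡ 1 (mod 158) ✓
The smallest such exponent is 26, so the order of 15 is 26.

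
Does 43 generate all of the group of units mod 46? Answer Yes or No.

Yes

φ(46) = φ(2)·φ(23) = 1·22 = 22 = 2 · 11.
An element g generates (Z/46Z)^× iff g^(22/q) ≢ 1 (mod 46) for each prime q ∈ {2, 11}.
43^11 ≡ 45 (mod 46)  [q = 2: ≢ 1 ✓]
43^2 ≡ 9 (mod 46)  [q = 11: ≢ 1 ✓]
All checks pass, so 43 has order 22 and is a primitive root modulo 46.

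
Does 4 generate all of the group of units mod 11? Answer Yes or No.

φ(11) = 11 − 1 = 10 = 2 · 5.
Test 4^(10/q) mod 11 for each prime factor q of 10:
4^5 ≡ 1 (mod 11)  [q = 2: ≡ 1 ✗]
4^2 ≡ 5 (mod 11)  [q = 5: ≢ 1 ✓]
4^5 ≡ 1 shows ord(4) | 5, strictly less than φ(11); not a primitive root.

No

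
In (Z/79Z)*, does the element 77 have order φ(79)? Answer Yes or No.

Yes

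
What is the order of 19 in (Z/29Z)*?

By Lagrange's theorem, ord_29(19) divides φ(29) = 29 − 1 = 28 = 2^2 · 7.
Divisors of 28: 1, 2, 4, 7, 14, 28.
Compute 19^d (mod 29) for the divisors d until we hit 1:
19^1 ≡ 19
19^2 ≡ 13
19^4 ≡ 24
19^7 ≡ 12
19^14 ≡ 28
19^28 ≡ 1
Therefore the multiplicative order of 19 modulo 29 is 28.

28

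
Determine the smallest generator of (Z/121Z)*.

2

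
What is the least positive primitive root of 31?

φ(31) = 31 − 1 = 30 = 2 · 3 · 5.
Test candidates g = 2, 3, … against the prime factors q ∈ {2, 3, 5} of φ(31): g is a generator iff g^(30/q) ≢ 1 for every such q.
g = 2: 2^15 ≡ 1 — hits 1, so not a primitive root.
g = 3: 3^15 ≡ 30; 3^10 ≡ 25; 3^6 ≡ 16 — none is 1, so 3 is a primitive root.
The smallest primitive root modulo 31 is 3.

3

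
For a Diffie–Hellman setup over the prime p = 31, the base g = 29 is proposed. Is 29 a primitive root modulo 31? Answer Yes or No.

No

φ(31) = 31 − 1 = 30 = 2 · 3 · 5.
An element g generates (Z/31Z)^× iff g^(30/q) ≢ 1 (mod 31) for each prime q ∈ {2, 3, 5}.
29^15 ≡ 30 (mod 31)  [q = 2: ≢ 1 ✓]
29^10 ≡ 1 (mod 31)  [q = 3: ≡ 1 ✗]
29^6 ≡ 2 (mod 31)  [q = 5: ≢ 1 ✓]
The check at q = 3 fails, so 29 generates a proper subgroup.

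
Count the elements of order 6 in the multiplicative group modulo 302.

φ(302) = φ(2)·φ(151) = 1·150 = 150 = 2 · 3 · 5^2.
Since (Z/302Z)^× is cyclic of order 150, the number of elements of order d is φ(d) when d | 150 and 0 otherwise.
6 = 2 · 3 divides 150, and φ(6) = 2.

2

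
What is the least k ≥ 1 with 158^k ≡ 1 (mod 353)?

ord(158) | φ(353) = 353 − 1 = 352 = 2^5 · 11.
Divisors of 352: 1, 2, 4, 8, 11, 16, 22, 32, 44, 88, 176, 352.
Evaluate successive powers at the divisors of 352:
158^1 ≡ 158
158^2 ≡ 254
158^4 ≡ 270
158^8 ≡ 182
158^11 ≡ 101
158^16 ≡ 295
158^22 ≡ 317
158^32 ≡ 187
158^44 ≡ 237
158^88 ≡ 42
158^176 ≡ 352
158^352 ≡ 1
Hence ord(158) = 352.

352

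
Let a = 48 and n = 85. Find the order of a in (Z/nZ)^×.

ord(48) | φ(85) = φ(5·17) = (5−1)·(17−1) = 4·16 = 64 = 2^6.
Divisors of 64: 1, 2, 4, 8, 16, 32, 64.
Compute 48^d (mod 85) for the divisors d until we hit 1:
48^1 ≡ 48 (mod 85)
48^2 ≡ 9 (mod 85)
48^4 ≡ 81 (mod 85)
48^8 ≡ 16 (mod 85)
48^16 ≡ 1 (mod 85) ✓
Hence ord(48) = 16.

16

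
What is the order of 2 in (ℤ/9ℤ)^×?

6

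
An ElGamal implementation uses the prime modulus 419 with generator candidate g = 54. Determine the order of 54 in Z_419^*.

418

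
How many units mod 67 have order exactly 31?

φ(67) = 67 − 1 = 66 = 2 · 3 · 11.
(Z/67Z)^× is cyclic (|G| = 66); a cyclic group of order m has exactly φ(d) elements of each order d | m, and none otherwise.
Since 31 ∤ 66, the count is 0.

0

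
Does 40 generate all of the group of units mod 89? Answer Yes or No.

φ(89) = 89 − 1 = 88 = 2^3 · 11.
An element g generates (Z/89Z)^× iff g^(88/q) ≢ 1 (mod 89) for each prime q ∈ {2, 11}.
40^44 ≡ 1 (mod 89)  [q = 2: ≡ 1 ✗]
40^8 ≡ 16 (mod 89)  [q = 11: ≢ 1 ✓]
The check at q = 2 fails, so 40 generates a proper subgroup.

No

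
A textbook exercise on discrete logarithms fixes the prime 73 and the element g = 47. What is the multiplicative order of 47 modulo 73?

72

The order of 47 must divide φ(73) = 73 − 1 = 72 = 2^3 · 3^2.
Divisors of 72: 1, 2, 3, 4, 6, 8, 9, 12, 18, 24, 36, 72.
Evaluate successive powers at the divisors of 72:
47^1 ≡ 47 (mod 73)
47^2 ≡ 19 (mod 73)
47^3 ≡ 17 (mod 73)
47^4 ≡ 69 (mod 73)
47^6 ≡ 70 (mod 73)
47^8 ≡ 16 (mod 73)
47^9 ≡ 22 (mod 73)
47^12 ≡ 9 (mod 73)
47^18 ≡ 46 (mod 73)
47^24 ≡ 8 (mod 73)
47^36 ≡ 72 (mod 73)
47^72 ≡ 1 (mod 73) ✓
The smallest such exponent is 72, so the order of 47 is 72.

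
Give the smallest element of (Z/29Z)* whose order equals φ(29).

2

φ(29) = 29 − 1 = 28 = 2^2 · 7.
Test candidates g = 2, 3, … against the prime factors q ∈ {2, 7} of φ(29): g is a generator iff g^(28/q) ≢ 1 for every such q.
g = 2: 2^14 ≡ 28; 2^4 ≡ 16 — none is 1, so 2 is a primitive root.
Hence the least primitive root of 29 is 2.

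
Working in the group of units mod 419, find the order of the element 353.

By Lagrange's theorem, ord_419(353) divides φ(419) = 419 − 1 = 418 = 2 · 11 · 19.
Divisors of 418: 1, 2, 11, 19, 22, 38, 209, 418.
Test each divisor d:
353^1 ≡ 353 (mod 419)
353^2 ≡ 166 (mod 419)
353^11 ≡ 370 (mod 419)
353^19 ≡ 360 (mod 419)
353^22 ≡ 306 (mod 419)
353^38 ≡ 129 (mod 419)
353^209 ≡ 418 (mod 419)
353^418 ≡ 1 (mod 419) ✓
So ord_419(353) = 418.

418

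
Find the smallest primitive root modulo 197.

φ(197) = 197 − 1 = 196 = 2^2 · 7^2.
Test candidates g = 2, 3, … against the prime factors q ∈ {2, 7} of φ(197): g is a generator iff g^(196/q) ≢ 1 for every such q.
g = 2: 2^98 ≡ 196; 2^28 ≡ 104 — none is 1, so 2 is a primitive root.
Hence the least primitive root of 197 is 2.

2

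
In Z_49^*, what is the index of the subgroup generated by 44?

2

ord(44) | φ(49) = φ(7^2) = 7·(7−1) = 42 = 2 · 3 · 7.
Divisors of 42: 1, 2, 3, 6, 7, 14, 21, 42.
Check 44^d mod 49 for each divisor in increasing order:
44^1 ≡ 44 (mod 49)
44^2 ≡ 25 (mod 49)
44^3 ≡ 22 (mod 49)
44^6 ≡ 43 (mod 49)
44^7 ≡ 30 (mod 49)
44^14 ≡ 18 (mod 49)
44^21 ≡ 1 (mod 49) ✓
The order of 44 is 21, so the subgroup it generates has 21 elements.
Index = |(Z/49Z)^×| / |⟨44⟩| = 42 / 21 = 2.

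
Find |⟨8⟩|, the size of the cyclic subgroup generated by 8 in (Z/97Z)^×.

16

The order of 8 must divide φ(97) = 97 − 1 = 96 = 2^5 · 3.
Divisors of 96: 1, 2, 3, 4, 6, 8, 12, 16, 24, 32, 48, 96.
Evaluate successive powers at the divisors of 96:
8^1 ≡ 8 (mod 97)
8^2 ≡ 64 (mod 97)
8^3 ≡ 27 (mod 97)
8^4 ≡ 22 (mod 97)
8^6 ≡ 50 (mod 97)
8^8 ≡ 96 (mod 97)
8^12 ≡ 75 (mod 97)
8^16 ≡ 1 (mod 97) ✓
Hence ord(8) = 16.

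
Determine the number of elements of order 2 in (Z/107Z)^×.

1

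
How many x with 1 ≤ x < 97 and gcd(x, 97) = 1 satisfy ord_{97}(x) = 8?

φ(97) = 97 − 1 = 96 = 2^5 · 3.
(Z/97Z)^× is cyclic (|G| = 96); a cyclic group of order m has exactly φ(d) elements of each order d | m, and none otherwise.
8 = 2^3 divides 96, and φ(8) = 4.

4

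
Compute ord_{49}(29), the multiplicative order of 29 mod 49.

7

Since 29 ∈ (Z/49Z)^×, its order divides φ(49) = φ(7^2) = 7·(7−1) = 42 = 2 · 3 · 7.
Divisors of 42: 1, 2, 3, 6, 7, 14, 21, 42.
Compute 29^d (mod 49) for the divisors d until we hit 1:
29^1 ≡ 29
29^2 ≡ 8
29^3 ≡ 36
29^6 ≡ 22
29^7 ≡ 1
Therefore the multiplicative order of 29 modulo 49 is 7.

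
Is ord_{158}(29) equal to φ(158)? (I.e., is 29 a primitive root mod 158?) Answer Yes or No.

Yes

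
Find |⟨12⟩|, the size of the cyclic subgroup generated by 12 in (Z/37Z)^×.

9

Since 12 ∈ (Z/37Z)^×, its order divides φ(37) = 37 − 1 = 36 = 2^2 · 3^2.
Divisors of 36: 1, 2, 3, 4, 6, 9, 12, 18, 36.
Compute 12^d (mod 37) for the divisors d until we hit 1:
12^1 ≡ 12 (mod 37)
12^2 ≡ 33 (mod 37)
12^3 ≡ 26 (mod 37)
12^4 ≡ 16 (mod 37)
12^6 ≡ 10 (mod 37)
12^9 ≡ 1 (mod 37) ✓
So ord_37(12) = 9.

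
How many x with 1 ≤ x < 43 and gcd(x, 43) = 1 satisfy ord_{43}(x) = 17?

0

φ(43) = 43 − 1 = 42 = 2 · 3 · 7.
(Z/43Z)^× is cyclic (|G| = 42); a cyclic group of order m has exactly φ(d) elements of each order d | m, and none otherwise.
Since 17 ∤ 42, the count is 0.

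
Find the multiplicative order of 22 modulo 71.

The order of 22 must divide φ(71) = 71 − 1 = 70 = 2 · 5 · 7.
Divisors of 70: 1, 2, 5, 7, 10, 14, 35, 70.
Test each divisor d:
22^1 ≡ 22
22^2 ≡ 58
22^5 ≡ 26
22^7 ≡ 17
22^10 ≡ 37
22^14 ≡ 5
22^35 ≡ 70
22^70 ≡ 1
The smallest such exponent is 70, so the order of 22 is 70.

70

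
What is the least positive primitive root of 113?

3

φ(113) = 113 − 1 = 112 = 2^4 · 7.
Test candidates g = 2, 3, … against the prime factors q ∈ {2, 7} of φ(113): g is a generator iff g^(112/q) ≢ 1 for every such q.
g = 2: 2^56 ≡ 1 — hits 1, so not a primitive root.
g = 3: 3^56 ≡ 112; 3^16 ≡ 49 — none is 1, so 3 is a primitive root.
So 3 is the smallest generator of (Z/113Z)^×.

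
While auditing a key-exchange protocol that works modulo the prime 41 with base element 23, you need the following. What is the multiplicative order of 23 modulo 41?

10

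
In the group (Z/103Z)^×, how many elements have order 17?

φ(103) = 103 − 1 = 102 = 2 · 3 · 17.
In a cyclic group of order 102, there are φ(d) elements of order d for each divisor d of 102, and zero for non-divisors.
17 | 102, and φ(17) = 17 − 1 = 16.

16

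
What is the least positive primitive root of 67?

2

φ(67) = 67 − 1 = 66 = 2 · 3 · 11.
g is a primitive root iff g^(66/q) ≢ 1 (mod 67) for each prime q ∈ {2, 3, 11}.
g = 2: 2^33 ≡ 66; 2^22 ≡ 37; 2^6 ≡ 64 — none is 1, so 2 is a primitive root.
Hence the least primitive root of 67 is 2.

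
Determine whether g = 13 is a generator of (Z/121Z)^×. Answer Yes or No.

Yes

φ(121) = φ(11^2) = 11·(11−1) = 110 = 2 · 5 · 11.
13 is a primitive root mod 121 iff 13^(φ(121)/q) ≢ 1 for every prime q | φ(121), i.e. q ∈ {2, 5, 11}.
13^55 ≡ 120 (mod 121)  [q = 2: ≢ 1 ✓]
13^22 ≡ 81 (mod 121)  [q = 5: ≢ 1 ✓]
13^10 ≡ 111 (mod 121)  [q = 11: ≢ 1 ✓]
All checks pass, so 13 has order 110 and is a primitive root modulo 121.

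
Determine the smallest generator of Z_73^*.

5

φ(73) = 73 − 1 = 72 = 2^3 · 3^2.
Test candidates g = 2, 3, … against the prime factors q ∈ {2, 3} of φ(73): g is a generator iff g^(72/q) ≢ 1 for every such q.
g = 2: 2^36 ≡ 1 — hits 1, so not a primitive root.
g = 3: 3^36 ≡ 1 — hits 1, so not a primitive root.
g = 4: 4^36 ≡ 1 — hits 1, so not a primitive root.
g = 5: 5^36 ≡ 72; 5^24 ≡ 8 — none is 1, so 5 is a primitive root.
The smallest primitive root modulo 73 is 5.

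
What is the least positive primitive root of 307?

5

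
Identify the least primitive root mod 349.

2

φ(349) = 349 − 1 = 348 = 2^2 · 3 · 29.
Test candidates g = 2, 3, … against the prime factors q ∈ {2, 3, 29} of φ(349): g is a generator iff g^(348/q) ≢ 1 for every such q.
g = 2: 2^174 ≡ 348; 2^116 ≡ 226; 2^12 ≡ 257 — none is 1, so 2 is a primitive root.
So 2 is the smallest generator of (Z/349Z)^×.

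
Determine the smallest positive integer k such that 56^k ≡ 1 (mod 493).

The order of 56 must divide φ(493) = φ(17·29) = (17−1)·(29−1) = 16·28 = 448 = 2^6 · 7.
Divisors of 448: 1, 2, 4, 7, 8, 14, 16, 28, 32, 56, 64, 112, 224, 448.
Compute 56^d (mod 493) for the divisors d until we hit 1:
56^1 ≡ 56
56^2 ≡ 178
56^4 ≡ 132
56^7 ≡ 452
56^8 ≡ 169
56^14 ≡ 202
56^16 ≡ 460
56^28 ≡ 378
56^32 ≡ 103
56^56 ≡ 407
56^64 ≡ 256
56^112 ≡ 1
The smallest such exponent is 112, so the order of 56 is 112.

112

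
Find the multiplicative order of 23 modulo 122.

20

Since 23 ∈ (Z/122Z)^×, its order divides φ(122) = φ(2)·φ(61) = 1·60 = 60 = 2^2 · 3 · 5.
Divisors of 60: 1, 2, 3, 4, 5, 6, 10, 12, 15, 20, 30, 60.
Evaluate successive powers at the divisors of 60:
23^1 ≡ 23 (mod 122)
23^2 ≡ 41 (mod 122)
23^3 ≡ 89 (mod 122)
23^4 ≡ 95 (mod 122)
23^5 ≡ 111 (mod 122)
23^6 ≡ 113 (mod 122)
23^10 ≡ 121 (mod 122)
23^12 ≡ 81 (mod 122)
23^15 ≡ 11 (mod 122)
23^20 ≡ 1 (mod 122) ✓
Hence ord(23) = 20.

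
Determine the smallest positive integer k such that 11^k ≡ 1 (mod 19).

3

ord(11) | φ(19) = 19 − 1 = 18 = 2 · 3^2.
Divisors of 18: 1, 2, 3, 6, 9, 18.
Compute 11^d (mod 19) for the divisors d until we hit 1:
11^1 ≡ 11 (mod 19)
11^2 ≡ 7 (mod 19)
11^3 ≡ 1 (mod 19) ✓
The smallest such exponent is 3, so the order of 11 is 3.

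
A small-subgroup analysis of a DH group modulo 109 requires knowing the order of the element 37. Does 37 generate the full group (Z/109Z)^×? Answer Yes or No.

Yes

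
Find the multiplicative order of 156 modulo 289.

The order of 156 must divide φ(289) = φ(17^2) = 17·(17−1) = 272 = 2^4 · 17.
Divisors of 272: 1, 2, 4, 8, 16, 17, 34, 68, 136, 272.
Check 156^d mod 289 for each divisor in increasing order:
156^1 ≡ 156 (mod 289)
156^2 ≡ 60 (mod 289)
156^4 ≡ 132 (mod 289)
156^8 ≡ 84 (mod 289)
156^16 ≡ 120 (mod 289)
156^17 ≡ 224 (mod 289)
156^34 ≡ 179 (mod 289)
156^68 ≡ 251 (mod 289)
156^136 ≡ 288 (mod 289)
156^272 ≡ 1 (mod 289) ✓
So ord_289(156) = 272.

272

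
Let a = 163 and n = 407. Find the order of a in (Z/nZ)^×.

By Lagrange's theorem, ord_407(163) divides φ(407) = φ(11·37) = (11−1)·(37−1) = 10·36 = 360 = 2^3 · 3^2 · 5.
Divisors of 360: 1, 2, 3, 4, 5, 6, 8, 9, 10, 12, 15, 18, 20, 24, 30, 36, 40, 45, 60, 72, 90, 120, 180, 360.
Test each divisor d:
163^1 ≡ 163 (mod 407)
163^2 ≡ 114 (mod 407)
163^3 ≡ 267 (mod 407)
163^4 ≡ 379 (mod 407)
163^5 ≡ 320 (mod 407)
163^6 ≡ 64 (mod 407)
163^8 ≡ 377 (mod 407)
163^9 ≡ 401 (mod 407)
163^10 ≡ 243 (mod 407)
163^12 ≡ 26 (mod 407)
163^15 ≡ 23 (mod 407)
163^18 ≡ 36 (mod 407)
163^20 ≡ 34 (mod 407)
163^24 ≡ 269 (mod 407)
163^30 ≡ 122 (mod 407)
163^36 ≡ 75 (mod 407)
163^40 ≡ 342 (mod 407)
163^45 ≡ 364 (mod 407)
163^60 ≡ 232 (mod 407)
163^72 ≡ 334 (mod 407)
163^90 ≡ 221 (mod 407)
163^120 ≡ 100 (mod 407)
163^180 ≡ 1 (mod 407) ✓
So ord_407(163) = 180.

180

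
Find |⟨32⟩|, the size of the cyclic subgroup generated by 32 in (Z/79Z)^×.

ord(32) | φ(79) = 79 − 1 = 78 = 2 · 3 · 13.
Divisors of 78: 1, 2, 3, 6, 13, 26, 39, 78.
Compute 32^d (mod 79) for the divisors d until we hit 1:
32^1 ≡ 32
32^2 ≡ 76
32^3 ≡ 62
32^6 ≡ 52
32^13 ≡ 23
32^26 ≡ 55
32^39 ≡ 1
Therefore the multiplicative order of 32 modulo 79 is 39.

39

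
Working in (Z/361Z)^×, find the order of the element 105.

342

The order of 105 must divide φ(361) = φ(19^2) = 19·(19−1) = 342 = 2 · 3^2 · 19.
Divisors of 342: 1, 2, 3, 6, 9, 18, 19, 38, 57, 114, 171, 342.
Test each divisor d:
105^1 ≡ 105
105^2 ≡ 195
105^3 ≡ 259
105^6 ≡ 296
105^9 ≡ 132
105^18 ≡ 96
105^19 ≡ 333
105^38 ≡ 62
105^57 ≡ 69
105^114 ≡ 68
105^171 ≡ 360
105^342 ≡ 1
The smallest such exponent is 342, so the order of 105 is 342.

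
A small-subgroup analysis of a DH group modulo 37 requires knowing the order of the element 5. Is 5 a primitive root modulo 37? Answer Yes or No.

φ(37) = 37 − 1 = 36 = 2^2 · 3^2.
5 is a primitive root mod 37 iff 5^(φ(37)/q) ≢ 1 for every prime q | φ(37), i.e. q ∈ {2, 3}.
5^18 ≡ 36 (mod 37)  [q = 2: ≢ 1 ✓]
5^12 ≡ 10 (mod 37)  [q = 3: ≢ 1 ✓]
All checks pass, so 5 has order 36 and is a primitive root modulo 37.

Yes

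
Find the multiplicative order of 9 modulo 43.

21

ord(9) | φ(43) = 43 − 1 = 42 = 2 · 3 · 7.
Divisors of 42: 1, 2, 3, 6, 7, 14, 21, 42.
Compute 9^d (mod 43) for the divisors d until we hit 1:
9^1 ≡ 9
9^2 ≡ 38
9^3 ≡ 41
9^6 ≡ 4
9^7 ≡ 36
9^14 ≡ 6
9^21 ≡ 1
So ord_43(9) = 21.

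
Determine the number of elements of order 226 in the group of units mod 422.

0

φ(422) = φ(2)·φ(211) = 1·210 = 210 = 2 · 3 · 5 · 7.
(Z/422Z)^× is cyclic (|G| = 210); a cyclic group of order m has exactly φ(d) elements of each order d | m, and none otherwise.
226 does not divide 210, so no element of (Z/422Z)^× has order 226.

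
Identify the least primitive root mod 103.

5

φ(103) = 103 − 1 = 102 = 2 · 3 · 17.
g is a primitive root iff g^(102/q) ≢ 1 (mod 103) for each prime q ∈ {2, 3, 17}.
g = 2: 2^51 ≡ 1 — hits 1, so not a primitive root.
g = 3: 3^51 ≡ 102; 3^34 ≡ 1 — hits 1, so not a primitive root.
g = 4: 4^51 ≡ 1 — hits 1, so not a primitive root.
g = 5: 5^51 ≡ 102; 5^34 ≡ 56; 5^6 ≡ 72 — none is 1, so 5 is a primitive root.
So 5 is the smallest generator of (Z/103Z)^×.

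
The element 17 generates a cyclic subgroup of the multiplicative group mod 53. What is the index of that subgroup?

2

By Lagrange's theorem, ord_53(17) divides φ(53) = 53 − 1 = 52 = 2^2 · 13.
Divisors of 52: 1, 2, 4, 13, 26, 52.
Evaluate successive powers at the divisors of 52:
17^1 ≡ 17 (mod 53)
17^2 ≡ 24 (mod 53)
17^4 ≡ 46 (mod 53)
17^13 ≡ 52 (mod 53)
17^26 ≡ 1 (mod 53) ✓
Thus |⟨17⟩| = ord(17) = 26.
Index = |(Z/53Z)^×| / |⟨17⟩| = 52 / 26 = 2.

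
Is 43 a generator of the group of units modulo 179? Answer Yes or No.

φ(179) = 179 − 1 = 178 = 2 · 89.
Test 43^(178/q) mod 179 for each prime factor q of 178:
43^89 ≡ 1 (mod 179)  [q = 2: ≡ 1 ✗]
43^2 ≡ 59 (mod 179)  [q = 89: ≢ 1 ✓]
The check at q = 2 fails, so 43 generates a proper subgroup.

No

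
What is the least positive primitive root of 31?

φ(31) = 31 − 1 = 30 = 2 · 3 · 5.
Test candidates g = 2, 3, … against the prime factors q ∈ {2, 3, 5} of φ(31): g is a generator iff g^(30/q) ≢ 1 for every such q.
g = 2: 2^15 ≡ 1 — hits 1, so not a primitive root.
g = 3: 3^15 ≡ 30; 3^10 ≡ 25; 3^6 ≡ 16 — none is 1, so 3 is a primitive root.
Hence the least primitive root of 31 is 3.

3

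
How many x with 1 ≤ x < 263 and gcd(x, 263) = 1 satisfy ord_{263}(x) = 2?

1

φ(263) = 263 − 1 = 262 = 2 · 131.
In a cyclic group of order 262, there are φ(d) elements of order d for each divisor d of 262, and zero for non-divisors.
2 | 262, and φ(2) = 2 − 1 = 1.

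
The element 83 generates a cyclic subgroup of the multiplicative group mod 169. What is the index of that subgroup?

Since 83 ∈ (Z/169Z)^×, its order divides φ(169) = φ(13^2) = 13·(13−1) = 156 = 2^2 · 3 · 13.
Divisors of 156: 1, 2, 3, 4, 6, 12, 13, 26, 39, 52, 78, 156.
Test each divisor d:
83^1 ≡ 83 (mod 169)
83^2 ≡ 129 (mod 169)
83^3 ≡ 60 (mod 169)
83^4 ≡ 79 (mod 169)
83^6 ≡ 51 (mod 169)
83^12 ≡ 66 (mod 169)
83^13 ≡ 70 (mod 169)
83^26 ≡ 168 (mod 169)
83^39 ≡ 99 (mod 169)
83^52 ≡ 1 (mod 169) ✓
So ord_169(83) = 52, hence |⟨83⟩| = 52.
The index is φ(169) / ord(83) = 156 / 52 = 3.

3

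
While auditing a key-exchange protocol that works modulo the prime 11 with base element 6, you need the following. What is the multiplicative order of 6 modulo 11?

ord(6) | φ(11) = 11 − 1 = 10 = 2 · 5.
Divisors of 10: 1, 2, 5, 10.
Evaluate successive powers at the divisors of 10:
6^1 ≡ 6 (mod 11)
6^2 ≡ 3 (mod 11)
6^5 ≡ 10 (mod 11)
6^10 ≡ 1 (mod 11) ✓
So ord_11(6) = 10.

10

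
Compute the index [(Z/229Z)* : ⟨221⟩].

3

ord(221) | φ(229) = 229 − 1 = 228 = 2^2 · 3 · 19.
Divisors of 228: 1, 2, 3, 4, 6, 12, 19, 38, 57, 76, 114, 228.
Evaluate successive powers at the divisors of 228:
221^1 ≡ 221 (mod 229)
221^2 ≡ 64 (mod 229)
221^3 ≡ 175 (mod 229)
221^4 ≡ 203 (mod 229)
221^6 ≡ 168 (mod 229)
221^12 ≡ 57 (mod 229)
221^19 ≡ 107 (mod 229)
221^38 ≡ 228 (mod 229)
221^57 ≡ 122 (mod 229)
221^76 ≡ 1 (mod 229) ✓
Thus |⟨221⟩| = ord(221) = 76.
The index is φ(229) / ord(221) = 228 / 76 = 3.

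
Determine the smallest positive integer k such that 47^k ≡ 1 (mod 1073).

The order of 47 must divide φ(1073) = φ(29·37) = (29−1)·(37−1) = 28·36 = 1008 = 2^4 · 3^2 · 7.
Divisors of 1008: 1, 2, 3, 4, 6, 7, 8, 9, 12, 14, 16, 18, 21, 24, 28, 36, 42, 48, 56, 63, 72, 84, 112, 126, 144, 168, 252, 336, 504, 1008.
Test each divisor d:
47^1 ≡ 47
47^2 ≡ 63
47^3 ≡ 815
47^4 ≡ 750
47^6 ≡ 38
47^7 ≡ 713
47^8 ≡ 248
47^9 ≡ 926
47^12 ≡ 371
47^14 ≡ 840
47^16 ≡ 343
47^18 ≡ 149
47^21 ≡ 186
47^24 ≡ 297
47^28 ≡ 639
47^36 ≡ 741
47^42 ≡ 260
47^48 ≡ 223
47^56 ≡ 581
47^63 ≡ 75
47^72 ≡ 778
47^84 ≡ 1
The smallest such exponent is 84, so the order of 47 is 84.

84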